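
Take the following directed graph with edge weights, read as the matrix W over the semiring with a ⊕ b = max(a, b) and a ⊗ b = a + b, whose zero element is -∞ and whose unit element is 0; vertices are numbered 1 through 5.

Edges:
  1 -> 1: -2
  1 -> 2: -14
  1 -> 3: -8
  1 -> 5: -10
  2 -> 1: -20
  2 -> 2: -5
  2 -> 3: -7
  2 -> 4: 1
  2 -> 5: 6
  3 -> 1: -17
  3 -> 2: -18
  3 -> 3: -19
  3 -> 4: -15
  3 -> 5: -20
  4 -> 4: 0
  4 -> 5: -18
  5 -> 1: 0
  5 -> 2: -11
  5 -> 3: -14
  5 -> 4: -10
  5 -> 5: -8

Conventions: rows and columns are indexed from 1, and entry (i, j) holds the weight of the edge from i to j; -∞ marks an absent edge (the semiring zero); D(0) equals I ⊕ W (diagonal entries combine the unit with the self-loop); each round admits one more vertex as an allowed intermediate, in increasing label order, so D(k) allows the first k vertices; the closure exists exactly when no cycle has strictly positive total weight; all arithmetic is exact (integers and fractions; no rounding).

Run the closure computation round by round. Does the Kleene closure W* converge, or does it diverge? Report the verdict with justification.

D(0):
  [0, -14, -8, -∞, -10]
  [-20, 0, -7, 1, 6]
  [-17, -18, 0, -15, -20]
  [-∞, -∞, -∞, 0, -18]
  [0, -11, -14, -10, 0]
D(1):
  [0, -14, -8, -∞, -10]
  [-20, 0, -7, 1, 6]
  [-17, -18, 0, -15, -20]
  [-∞, -∞, -∞, 0, -18]
  [0, -11, -8, -10, 0]
D(2):
  [0, -14, -8, -13, -8]
  [-20, 0, -7, 1, 6]
  [-17, -18, 0, -15, -12]
  [-∞, -∞, -∞, 0, -18]
  [0, -11, -8, -10, 0]
D(3):
  [0, -14, -8, -13, -8]
  [-20, 0, -7, 1, 6]
  [-17, -18, 0, -15, -12]
  [-∞, -∞, -∞, 0, -18]
  [0, -11, -8, -10, 0]
D(4):
  [0, -14, -8, -13, -8]
  [-20, 0, -7, 1, 6]
  [-17, -18, 0, -15, -12]
  [-∞, -∞, -∞, 0, -18]
  [0, -11, -8, -10, 0]
D(5):
  [0, -14, -8, -13, -8]
  [6, 0, -2, 1, 6]
  [-12, -18, 0, -15, -12]
  [-18, -29, -26, 0, -18]
  [0, -11, -8, -10, 0]
Key observation: every diagonal entry stays at the unit through all rounds, so no improving cycle exists.
Answer: CONVERGES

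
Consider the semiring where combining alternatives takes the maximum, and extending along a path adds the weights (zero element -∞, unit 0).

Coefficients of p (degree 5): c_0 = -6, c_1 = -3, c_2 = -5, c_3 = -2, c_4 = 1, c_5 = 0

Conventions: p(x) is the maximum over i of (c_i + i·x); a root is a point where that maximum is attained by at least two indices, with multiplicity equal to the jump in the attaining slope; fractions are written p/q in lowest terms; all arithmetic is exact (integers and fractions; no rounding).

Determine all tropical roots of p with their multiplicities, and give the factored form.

hull edge (i=0, c=-6) to (i=1, c=-3): slope 3, span 1
hull edge (i=1, c=-3) to (i=4, c=1): slope 4/3, span 3
hull edge (i=4, c=1) to (i=5, c=0): slope -1, span 1
Factored form: p(x) = 0 ⊗ (x ⊕ (-3)) ⊗ (x ⊕ (-4/3)) ⊗ (x ⊕ (-4/3)) ⊗ (x ⊕ (-4/3)) ⊗ (x ⊕ 1)
Answer: roots = -3 (mult 1), -4/3 (mult 3), 1 (mult 1)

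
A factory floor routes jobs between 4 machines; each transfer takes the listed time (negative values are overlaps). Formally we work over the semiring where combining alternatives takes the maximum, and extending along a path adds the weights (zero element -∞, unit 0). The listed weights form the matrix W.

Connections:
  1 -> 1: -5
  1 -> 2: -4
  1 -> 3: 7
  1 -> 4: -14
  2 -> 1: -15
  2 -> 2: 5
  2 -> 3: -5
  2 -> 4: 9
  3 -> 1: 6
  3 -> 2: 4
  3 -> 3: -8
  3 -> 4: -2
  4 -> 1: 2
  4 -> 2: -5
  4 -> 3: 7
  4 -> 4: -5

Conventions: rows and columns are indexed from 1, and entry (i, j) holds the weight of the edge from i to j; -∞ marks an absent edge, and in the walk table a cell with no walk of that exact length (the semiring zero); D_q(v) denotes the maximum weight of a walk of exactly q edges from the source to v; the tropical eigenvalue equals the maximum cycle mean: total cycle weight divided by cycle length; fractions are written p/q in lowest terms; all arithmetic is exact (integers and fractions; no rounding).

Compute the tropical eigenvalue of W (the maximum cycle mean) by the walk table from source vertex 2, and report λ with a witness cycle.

q=0: [-∞, 0, -∞, -∞]
q=1: [-15, 5, -5, 9]
q=2: [11, 10, 16, 14]
q=3: [22, 20, 21, 19]
q=4: [27, 25, 29, 29]
Optimal cycle mean attained by: cycle 2->4->3->2, total 9 + 7 + 4, length 3.
Answer: λ = 20/3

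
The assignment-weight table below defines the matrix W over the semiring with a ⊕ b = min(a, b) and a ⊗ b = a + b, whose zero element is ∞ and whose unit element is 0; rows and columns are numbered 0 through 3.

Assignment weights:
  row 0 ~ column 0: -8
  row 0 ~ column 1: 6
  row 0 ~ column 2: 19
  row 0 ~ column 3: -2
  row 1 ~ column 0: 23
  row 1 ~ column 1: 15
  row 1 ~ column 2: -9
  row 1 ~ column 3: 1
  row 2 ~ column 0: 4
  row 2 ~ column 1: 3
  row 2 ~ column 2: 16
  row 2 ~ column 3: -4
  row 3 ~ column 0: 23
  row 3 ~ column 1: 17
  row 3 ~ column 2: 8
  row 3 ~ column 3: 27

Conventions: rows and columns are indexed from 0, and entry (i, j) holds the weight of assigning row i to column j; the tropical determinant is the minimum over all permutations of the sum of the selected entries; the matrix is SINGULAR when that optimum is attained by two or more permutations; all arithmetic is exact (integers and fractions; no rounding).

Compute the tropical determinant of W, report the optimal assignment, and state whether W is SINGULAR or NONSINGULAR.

σ = (0, 1, 2, 3): (-8) + 15 + 16 + 27 = 50
σ = (0, 1, 3, 2): (-8) + 15 + (-4) + 8 = 11
σ = (0, 2, 1, 3): (-8) + (-9) + 3 + 27 = 13
σ = (0, 2, 3, 1): (-8) + (-9) + (-4) + 17 = -4
σ = (0, 3, 1, 2): (-8) + 1 + 3 + 8 = 4
σ = (0, 3, 2, 1): (-8) + 1 + 16 + 17 = 26
σ = (1, 0, 2, 3): 6 + 23 + 16 + 27 = 72
σ = (1, 0, 3, 2): 6 + 23 + (-4) + 8 = 33
σ = (1, 2, 0, 3): 6 + (-9) + 4 + 27 = 28
σ = (1, 2, 3, 0): 6 + (-9) + (-4) + 23 = 16
σ = (1, 3, 0, 2): 6 + 1 + 4 + 8 = 19
σ = (1, 3, 2, 0): 6 + 1 + 16 + 23 = 46
σ = (2, 0, 1, 3): 19 + 23 + 3 + 27 = 72
σ = (2, 0, 3, 1): 19 + 23 + (-4) + 17 = 55
σ = (2, 1, 0, 3): 19 + 15 + 4 + 27 = 65
σ = (2, 1, 3, 0): 19 + 15 + (-4) + 23 = 53
σ = (2, 3, 0, 1): 19 + 1 + 4 + 17 = 41
σ = (2, 3, 1, 0): 19 + 1 + 3 + 23 = 46
σ = (3, 0, 1, 2): (-2) + 23 + 3 + 8 = 32
σ = (3, 0, 2, 1): (-2) + 23 + 16 + 17 = 54
σ = (3, 1, 0, 2): (-2) + 15 + 4 + 8 = 25
σ = (3, 1, 2, 0): (-2) + 15 + 16 + 23 = 52
σ = (3, 2, 0, 1): (-2) + (-9) + 4 + 17 = 10
σ = (3, 2, 1, 0): (-2) + (-9) + 3 + 23 = 15
Optimal value attained by: σ = (0, 2, 3, 1).
Answer: det⊕(W) = -4; verdict: NONSINGULAR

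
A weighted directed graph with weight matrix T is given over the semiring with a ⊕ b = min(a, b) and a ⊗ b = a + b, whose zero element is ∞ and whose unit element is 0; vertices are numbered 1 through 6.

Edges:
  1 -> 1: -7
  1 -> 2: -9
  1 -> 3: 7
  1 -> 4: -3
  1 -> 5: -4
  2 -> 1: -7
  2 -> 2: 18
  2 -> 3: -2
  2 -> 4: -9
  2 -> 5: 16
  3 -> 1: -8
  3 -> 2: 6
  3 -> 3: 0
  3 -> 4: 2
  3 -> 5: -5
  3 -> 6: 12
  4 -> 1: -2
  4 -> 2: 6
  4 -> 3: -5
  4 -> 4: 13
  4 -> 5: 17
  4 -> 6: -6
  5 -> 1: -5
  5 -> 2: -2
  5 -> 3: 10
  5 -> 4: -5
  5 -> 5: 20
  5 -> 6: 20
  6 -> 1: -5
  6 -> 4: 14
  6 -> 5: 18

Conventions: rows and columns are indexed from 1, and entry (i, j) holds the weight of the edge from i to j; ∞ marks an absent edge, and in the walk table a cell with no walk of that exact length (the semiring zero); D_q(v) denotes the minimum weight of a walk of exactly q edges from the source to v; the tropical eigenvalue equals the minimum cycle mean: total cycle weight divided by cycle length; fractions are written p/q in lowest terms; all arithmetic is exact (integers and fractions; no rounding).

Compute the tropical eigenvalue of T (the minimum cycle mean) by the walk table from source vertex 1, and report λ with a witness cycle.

q=0: [0, ∞, ∞, ∞, ∞, ∞]
q=1: [-7, -9, 7, -3, -4, ∞]
q=2: [-16, -16, -11, -18, -11, -9]
q=3: [-23, -25, -23, -25, -20, -24]
q=4: [-32, -32, -30, -34, -28, -31]
q=5: [-39, -41, -39, -41, -36, -40]
q=6: [-48, -48, -46, -50, -44, -47]
Optimal cycle mean attained by: cycle 1->2->1, total (-9) + (-7), length 2.
Answer: λ = -8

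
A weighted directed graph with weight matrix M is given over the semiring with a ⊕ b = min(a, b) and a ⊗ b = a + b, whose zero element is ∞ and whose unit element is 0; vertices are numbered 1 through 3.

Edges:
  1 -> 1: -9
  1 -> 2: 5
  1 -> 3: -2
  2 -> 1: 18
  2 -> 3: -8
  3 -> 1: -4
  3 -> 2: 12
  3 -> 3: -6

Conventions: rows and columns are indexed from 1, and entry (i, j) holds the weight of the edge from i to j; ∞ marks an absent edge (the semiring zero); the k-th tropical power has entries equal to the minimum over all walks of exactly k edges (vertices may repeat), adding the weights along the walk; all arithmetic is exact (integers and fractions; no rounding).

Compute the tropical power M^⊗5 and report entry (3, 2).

M^⊗2:
  [-18, -4, -11]
  [-12, 4, -14]
  [-13, 1, -12]
M^⊗3:
  [-27, -13, -20]
  [-21, -7, -20]
  [-22, -8, -18]
M^⊗4:
  [-36, -22, -29]
  [-30, -16, -26]
  [-31, -17, -24]
M^⊗5:
  [-45, -31, -38]
  [-39, -25, -32]
  [-40, -26, -33]
Key observation: the optimum is the walk 3->1->1->1->1->2, with weight (-4) + (-9) + (-9) + (-9) + 5 = -26.
Optimal value attained by: walk 3->1->1->1->1->2.
Answer: (M^⊗5)[3][2] = -26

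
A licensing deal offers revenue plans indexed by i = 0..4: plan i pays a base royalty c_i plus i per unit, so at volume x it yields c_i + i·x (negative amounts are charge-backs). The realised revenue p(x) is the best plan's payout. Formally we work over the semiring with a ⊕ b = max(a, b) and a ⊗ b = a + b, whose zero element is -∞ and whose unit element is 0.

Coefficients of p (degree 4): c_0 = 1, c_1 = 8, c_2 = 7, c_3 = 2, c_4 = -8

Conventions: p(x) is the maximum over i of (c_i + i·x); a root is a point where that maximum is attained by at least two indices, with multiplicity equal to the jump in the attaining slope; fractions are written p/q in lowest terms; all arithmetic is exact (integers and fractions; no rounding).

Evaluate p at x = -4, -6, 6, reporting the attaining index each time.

p(-4) = max(1+0·(-4)=1, 8+1·(-4)=4, 7+2·(-4)=-1, 2+3·(-4)=-10, -8+4·(-4)=-24) = 4 (attained by i=1)
p(-6) = max(1+0·(-6)=1, 8+1·(-6)=2, 7+2·(-6)=-5, 2+3·(-6)=-16, -8+4·(-6)=-32) = 2 (attained by i=1)
p(6) = max(1+0·6=1, 8+1·6=14, 7+2·6=19, 2+3·6=20, -8+4·6=16) = 20 (attained by i=3)
Answer: p(-4) = 4; p(-6) = 2; p(6) = 20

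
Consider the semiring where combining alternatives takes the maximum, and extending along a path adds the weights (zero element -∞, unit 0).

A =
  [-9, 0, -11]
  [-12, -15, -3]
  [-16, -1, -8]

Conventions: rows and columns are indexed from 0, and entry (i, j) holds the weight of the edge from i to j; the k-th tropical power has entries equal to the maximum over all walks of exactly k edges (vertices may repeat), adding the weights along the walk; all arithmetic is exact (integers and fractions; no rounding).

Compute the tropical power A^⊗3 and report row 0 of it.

A^⊗2:
  [-12, -9, -3]
  [-19, -4, -11]
  [-13, -9, -4]
A^⊗3:
  [-19, -4, -11]
  [-16, -12, -7]
  [-20, -5, -12]
Answer: row 0 of A^⊗3 = [-19, -4, -11]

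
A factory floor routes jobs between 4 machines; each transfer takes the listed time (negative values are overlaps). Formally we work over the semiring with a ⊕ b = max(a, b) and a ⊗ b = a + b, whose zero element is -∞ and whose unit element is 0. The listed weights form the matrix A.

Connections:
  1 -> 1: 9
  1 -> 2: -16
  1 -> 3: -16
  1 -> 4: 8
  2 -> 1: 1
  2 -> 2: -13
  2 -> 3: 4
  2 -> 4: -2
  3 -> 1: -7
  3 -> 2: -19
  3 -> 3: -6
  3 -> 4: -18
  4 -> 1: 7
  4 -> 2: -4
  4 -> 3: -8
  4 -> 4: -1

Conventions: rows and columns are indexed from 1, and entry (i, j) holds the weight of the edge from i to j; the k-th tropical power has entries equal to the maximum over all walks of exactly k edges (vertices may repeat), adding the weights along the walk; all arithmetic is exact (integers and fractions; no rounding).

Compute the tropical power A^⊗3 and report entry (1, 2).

A^⊗2:
  [18, 4, 0, 17]
  [10, -6, -2, 9]
  [2, -22, -12, 1]
  [16, -5, 0, 15]
A^⊗3:
  [27, 13, 9, 26]
  [19, 5, 1, 18]
  [11, -3, -7, 10]
  [25, 11, 7, 24]
Key observation: the optimum is the walk 1->1->4->2, with weight 9 + 8 + (-4) = 13.
Optimal value attained by: walk 1->1->4->2.
Answer: (A^⊗3)[1][2] = 13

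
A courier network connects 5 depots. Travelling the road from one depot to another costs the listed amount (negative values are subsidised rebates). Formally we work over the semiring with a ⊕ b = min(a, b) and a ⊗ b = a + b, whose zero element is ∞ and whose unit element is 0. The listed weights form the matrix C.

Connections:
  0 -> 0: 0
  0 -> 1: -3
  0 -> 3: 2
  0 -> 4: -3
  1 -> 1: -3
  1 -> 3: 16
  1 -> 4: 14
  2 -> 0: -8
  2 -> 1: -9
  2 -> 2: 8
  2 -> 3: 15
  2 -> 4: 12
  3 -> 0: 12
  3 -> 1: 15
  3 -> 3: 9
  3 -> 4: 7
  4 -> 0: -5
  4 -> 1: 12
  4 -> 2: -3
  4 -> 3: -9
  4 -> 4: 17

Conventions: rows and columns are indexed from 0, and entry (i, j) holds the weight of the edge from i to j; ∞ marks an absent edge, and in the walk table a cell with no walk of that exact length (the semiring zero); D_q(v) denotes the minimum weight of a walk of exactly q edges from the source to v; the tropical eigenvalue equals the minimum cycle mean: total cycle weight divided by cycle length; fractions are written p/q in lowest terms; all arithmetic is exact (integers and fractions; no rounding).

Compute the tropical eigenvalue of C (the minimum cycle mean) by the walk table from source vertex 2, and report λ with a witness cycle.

q=0: [∞, ∞, 0, ∞, ∞]
q=1: [-8, -9, 8, 15, 12]
q=2: [-8, -12, 9, -6, -11]
q=3: [-16, -15, -14, -20, -11]
q=4: [-22, -23, -14, -20, -19]
q=5: [-24, -26, -22, -28, -25]
Optimal cycle mean attained by: cycle 0->4->2->0, total (-3) + (-3) + (-8), length 3.
Answer: λ = -14/3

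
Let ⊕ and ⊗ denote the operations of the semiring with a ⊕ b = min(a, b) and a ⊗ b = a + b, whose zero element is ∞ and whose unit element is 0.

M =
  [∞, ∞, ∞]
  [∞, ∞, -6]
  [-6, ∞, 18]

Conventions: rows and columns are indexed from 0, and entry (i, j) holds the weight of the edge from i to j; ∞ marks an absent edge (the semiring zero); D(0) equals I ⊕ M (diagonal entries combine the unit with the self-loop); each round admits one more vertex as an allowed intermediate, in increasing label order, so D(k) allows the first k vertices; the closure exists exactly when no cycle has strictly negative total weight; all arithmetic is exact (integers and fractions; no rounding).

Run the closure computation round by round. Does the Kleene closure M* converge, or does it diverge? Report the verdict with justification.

D(0):
  [0, ∞, ∞]
  [∞, 0, -6]
  [-6, ∞, 0]
D(1):
  [0, ∞, ∞]
  [∞, 0, -6]
  [-6, ∞, 0]
D(2):
  [0, ∞, ∞]
  [∞, 0, -6]
  [-6, ∞, 0]
D(3):
  [0, ∞, ∞]
  [-12, 0, -6]
  [-6, ∞, 0]
Key observation: every diagonal entry stays at the unit through all rounds, so no improving cycle exists.
Answer: CONVERGES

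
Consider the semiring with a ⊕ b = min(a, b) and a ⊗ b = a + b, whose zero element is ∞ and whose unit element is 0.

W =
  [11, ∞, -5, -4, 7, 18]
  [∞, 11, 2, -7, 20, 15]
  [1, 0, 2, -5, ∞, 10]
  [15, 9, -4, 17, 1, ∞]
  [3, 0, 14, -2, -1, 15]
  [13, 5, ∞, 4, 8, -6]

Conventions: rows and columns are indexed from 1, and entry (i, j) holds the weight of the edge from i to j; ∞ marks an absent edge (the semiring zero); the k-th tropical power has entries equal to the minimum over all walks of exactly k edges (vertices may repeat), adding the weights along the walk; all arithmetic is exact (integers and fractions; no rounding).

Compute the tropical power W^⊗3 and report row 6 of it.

W^⊗2:
  [-4, -5, -8, -10, -3, 5]
  [3, 2, -11, -3, -6, 9]
  [3, 2, -9, -7, -4, 4]
  [-3, -4, -2, -9, 0, 6]
  [2, -1, -6, -7, -2, 9]
  [7, -1, 0, -2, 2, -12]
W^⊗3:
  [-7, -8, -14, -13, -9, -1]
  [-10, -11, -9, -16, -7, -1]
  [-8, -9, -11, -14, -6, -2]
  [-1, -2, -13, -11, -8, 0]
  [-5, -6, -11, -11, -6, 3]
  [1, -7, -6, -8, -4, -18]
Answer: row 6 of W^⊗3 = [1, -7, -6, -8, -4, -18]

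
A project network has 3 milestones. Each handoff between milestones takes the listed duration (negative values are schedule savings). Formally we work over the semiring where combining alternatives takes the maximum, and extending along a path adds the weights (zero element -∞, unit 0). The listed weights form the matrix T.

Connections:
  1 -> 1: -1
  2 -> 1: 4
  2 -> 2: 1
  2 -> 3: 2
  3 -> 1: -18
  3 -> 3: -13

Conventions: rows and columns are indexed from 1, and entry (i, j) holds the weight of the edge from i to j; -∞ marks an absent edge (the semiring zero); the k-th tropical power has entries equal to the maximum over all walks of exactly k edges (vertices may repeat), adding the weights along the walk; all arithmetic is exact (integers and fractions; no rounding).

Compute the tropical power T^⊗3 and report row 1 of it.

T^⊗2:
  [-2, -∞, -∞]
  [5, 2, 3]
  [-19, -∞, -26]
T^⊗3:
  [-3, -∞, -∞]
  [6, 3, 4]
  [-20, -∞, -39]
Answer: row 1 of T^⊗3 = [-3, -∞, -∞]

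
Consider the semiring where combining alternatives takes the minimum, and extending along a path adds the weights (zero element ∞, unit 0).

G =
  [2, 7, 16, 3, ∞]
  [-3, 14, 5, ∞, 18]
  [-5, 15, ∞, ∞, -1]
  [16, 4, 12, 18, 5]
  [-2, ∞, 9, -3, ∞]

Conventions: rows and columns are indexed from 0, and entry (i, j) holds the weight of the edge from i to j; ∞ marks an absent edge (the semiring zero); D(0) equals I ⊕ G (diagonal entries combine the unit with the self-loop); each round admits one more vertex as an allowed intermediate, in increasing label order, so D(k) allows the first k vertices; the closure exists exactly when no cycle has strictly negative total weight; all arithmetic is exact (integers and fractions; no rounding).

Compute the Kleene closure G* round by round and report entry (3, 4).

D(0):
  [0, 7, 16, 3, ∞]
  [-3, 0, 5, ∞, 18]
  [-5, 15, 0, ∞, -1]
  [16, 4, 12, 0, 5]
  [-2, ∞, 9, -3, 0]
D(1):
  [0, 7, 16, 3, ∞]
  [-3, 0, 5, 0, 18]
  [-5, 2, 0, -2, -1]
  [16, 4, 12, 0, 5]
  [-2, 5, 9, -3, 0]
D(2):
  [0, 7, 12, 3, 25]
  [-3, 0, 5, 0, 18]
  [-5, 2, 0, -2, -1]
  [1, 4, 9, 0, 5]
  [-2, 5, 9, -3, 0]
D(3):
  [0, 7, 12, 3, 11]
  [-3, 0, 5, 0, 4]
  [-5, 2, 0, -2, -1]
  [1, 4, 9, 0, 5]
  [-2, 5, 9, -3, 0]
D(4):
  [0, 7, 12, 3, 8]
  [-3, 0, 5, 0, 4]
  [-5, 2, 0, -2, -1]
  [1, 4, 9, 0, 5]
  [-2, 1, 6, -3, 0]
D(5):
  [0, 7, 12, 3, 8]
  [-3, 0, 5, 0, 4]
  [-5, 0, 0, -4, -1]
  [1, 4, 9, 0, 5]
  [-2, 1, 6, -3, 0]
Answer: G*[3][4] = 5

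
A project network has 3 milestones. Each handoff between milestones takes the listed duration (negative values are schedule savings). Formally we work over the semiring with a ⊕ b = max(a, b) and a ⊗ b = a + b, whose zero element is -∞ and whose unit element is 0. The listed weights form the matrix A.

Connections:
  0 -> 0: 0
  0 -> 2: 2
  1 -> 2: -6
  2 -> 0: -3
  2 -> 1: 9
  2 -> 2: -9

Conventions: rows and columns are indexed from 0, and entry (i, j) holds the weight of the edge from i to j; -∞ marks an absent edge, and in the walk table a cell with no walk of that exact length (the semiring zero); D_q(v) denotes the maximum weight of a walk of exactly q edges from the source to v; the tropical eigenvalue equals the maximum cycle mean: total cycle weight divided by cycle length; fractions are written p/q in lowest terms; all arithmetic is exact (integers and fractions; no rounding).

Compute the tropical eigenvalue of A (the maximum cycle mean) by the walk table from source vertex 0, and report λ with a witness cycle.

q=0: [0, -∞, -∞]
q=1: [0, -∞, 2]
q=2: [0, 11, 2]
q=3: [0, 11, 5]
Optimal cycle mean attained by: cycle 1->2->1, total (-6) + 9, length 2.
Answer: λ = 3/2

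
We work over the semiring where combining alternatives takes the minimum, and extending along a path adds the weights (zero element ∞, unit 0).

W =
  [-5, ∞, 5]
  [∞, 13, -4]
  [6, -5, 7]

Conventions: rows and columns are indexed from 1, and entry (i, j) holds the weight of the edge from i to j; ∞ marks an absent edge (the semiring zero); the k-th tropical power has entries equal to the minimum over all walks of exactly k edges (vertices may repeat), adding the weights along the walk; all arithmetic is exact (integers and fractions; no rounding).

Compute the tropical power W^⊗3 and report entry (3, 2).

W^⊗2:
  [-10, 0, 0]
  [2, -9, 3]
  [1, 2, -9]
W^⊗3:
  [-15, -5, -5]
  [-3, -2, -13]
  [-4, -14, -2]
Key observation: the optimum is the walk 3->2->3->2, with weight (-5) + (-4) + (-5) = -14.
Optimal value attained by: walk 3->2->3->2.
Answer: (W^⊗3)[3][2] = -14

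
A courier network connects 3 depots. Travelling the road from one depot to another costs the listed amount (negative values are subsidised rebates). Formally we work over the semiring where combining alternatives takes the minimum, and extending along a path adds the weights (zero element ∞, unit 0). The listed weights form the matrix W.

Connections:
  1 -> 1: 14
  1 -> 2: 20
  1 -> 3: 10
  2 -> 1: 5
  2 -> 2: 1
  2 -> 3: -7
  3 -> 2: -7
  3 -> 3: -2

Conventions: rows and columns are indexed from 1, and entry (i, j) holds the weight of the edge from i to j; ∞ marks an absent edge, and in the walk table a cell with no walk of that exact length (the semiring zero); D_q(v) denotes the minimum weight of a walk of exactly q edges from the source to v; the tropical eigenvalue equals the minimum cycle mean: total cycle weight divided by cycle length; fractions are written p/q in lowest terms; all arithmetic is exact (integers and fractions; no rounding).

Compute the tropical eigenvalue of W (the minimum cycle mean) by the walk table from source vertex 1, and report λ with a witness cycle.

q=0: [0, ∞, ∞]
q=1: [14, 20, 10]
q=2: [25, 3, 8]
q=3: [8, 1, -4]
Optimal cycle mean attained by: cycle 2->3->2, total (-7) + (-7), length 2.
Answer: λ = -7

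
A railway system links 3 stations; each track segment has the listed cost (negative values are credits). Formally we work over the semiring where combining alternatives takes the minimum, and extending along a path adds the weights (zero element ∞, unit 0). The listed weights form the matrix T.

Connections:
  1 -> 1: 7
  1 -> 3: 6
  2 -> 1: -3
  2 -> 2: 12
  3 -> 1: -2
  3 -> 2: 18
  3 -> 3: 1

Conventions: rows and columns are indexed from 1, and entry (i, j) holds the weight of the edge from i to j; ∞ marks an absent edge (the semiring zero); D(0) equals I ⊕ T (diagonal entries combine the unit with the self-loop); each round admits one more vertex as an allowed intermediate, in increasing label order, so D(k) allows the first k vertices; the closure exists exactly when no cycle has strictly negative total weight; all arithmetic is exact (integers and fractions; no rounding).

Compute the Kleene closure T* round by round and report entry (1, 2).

D(0):
  [0, ∞, 6]
  [-3, 0, ∞]
  [-2, 18, 0]
D(1):
  [0, ∞, 6]
  [-3, 0, 3]
  [-2, 18, 0]
D(2):
  [0, ∞, 6]
  [-3, 0, 3]
  [-2, 18, 0]
D(3):
  [0, 24, 6]
  [-3, 0, 3]
  [-2, 18, 0]
Answer: T*[1][2] = 24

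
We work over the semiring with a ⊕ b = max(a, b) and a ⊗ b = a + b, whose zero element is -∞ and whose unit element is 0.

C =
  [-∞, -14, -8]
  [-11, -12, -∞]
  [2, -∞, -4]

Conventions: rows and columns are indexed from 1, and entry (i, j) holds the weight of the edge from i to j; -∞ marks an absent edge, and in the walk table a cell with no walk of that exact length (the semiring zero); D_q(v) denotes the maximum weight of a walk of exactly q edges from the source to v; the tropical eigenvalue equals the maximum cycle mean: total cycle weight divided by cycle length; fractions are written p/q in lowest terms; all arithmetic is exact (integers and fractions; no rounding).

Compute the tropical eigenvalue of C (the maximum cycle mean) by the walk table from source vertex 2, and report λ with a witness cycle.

q=0: [-∞, 0, -∞]
q=1: [-11, -12, -∞]
q=2: [-23, -24, -19]
q=3: [-17, -36, -23]
Optimal cycle mean attained by: cycle 1->3->1, total (-8) + 2, length 2.
Answer: λ = -3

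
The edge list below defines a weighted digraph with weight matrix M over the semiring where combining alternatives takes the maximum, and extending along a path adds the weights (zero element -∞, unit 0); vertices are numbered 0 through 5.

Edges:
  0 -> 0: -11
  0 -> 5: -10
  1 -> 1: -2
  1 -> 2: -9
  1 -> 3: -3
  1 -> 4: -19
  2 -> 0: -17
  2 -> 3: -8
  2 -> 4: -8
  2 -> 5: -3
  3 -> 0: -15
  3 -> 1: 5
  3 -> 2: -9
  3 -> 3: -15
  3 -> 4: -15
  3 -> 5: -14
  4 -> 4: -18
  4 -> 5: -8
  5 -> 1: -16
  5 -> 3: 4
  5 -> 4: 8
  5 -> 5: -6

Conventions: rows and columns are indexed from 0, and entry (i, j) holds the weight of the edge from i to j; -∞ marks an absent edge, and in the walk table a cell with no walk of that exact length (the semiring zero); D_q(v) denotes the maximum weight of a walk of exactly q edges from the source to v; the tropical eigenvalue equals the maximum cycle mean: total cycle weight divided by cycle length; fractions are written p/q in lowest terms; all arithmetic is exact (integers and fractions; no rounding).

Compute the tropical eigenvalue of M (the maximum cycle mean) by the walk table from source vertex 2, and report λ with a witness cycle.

q=0: [-∞, -∞, 0, -∞, -∞, -∞]
q=1: [-17, -∞, -∞, -8, -8, -3]
q=2: [-23, -3, -17, 1, 5, -9]
q=3: [-14, 6, -8, -5, -1, -3]
q=4: [-20, 4, -3, 3, 5, -9]
q=5: [-12, 8, -5, 1, -1, -3]
q=6: [-14, 6, -1, 5, 5, -8]
Optimal cycle mean attained by: cycle 1->3->1, total (-3) + 5, length 2.
Answer: λ = 1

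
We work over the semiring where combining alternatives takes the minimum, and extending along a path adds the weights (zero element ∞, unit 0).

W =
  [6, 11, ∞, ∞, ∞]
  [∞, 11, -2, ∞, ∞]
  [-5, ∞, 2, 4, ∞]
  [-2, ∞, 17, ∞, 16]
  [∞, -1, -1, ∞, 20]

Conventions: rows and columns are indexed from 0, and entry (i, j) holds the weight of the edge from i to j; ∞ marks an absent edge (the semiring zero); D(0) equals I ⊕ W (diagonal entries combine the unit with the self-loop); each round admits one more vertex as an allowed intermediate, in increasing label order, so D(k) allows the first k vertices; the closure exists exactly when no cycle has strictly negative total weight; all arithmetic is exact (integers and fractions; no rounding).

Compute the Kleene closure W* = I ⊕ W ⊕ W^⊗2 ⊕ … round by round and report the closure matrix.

D(0):
  [0, 11, ∞, ∞, ∞]
  [∞, 0, -2, ∞, ∞]
  [-5, ∞, 0, 4, ∞]
  [-2, ∞, 17, 0, 16]
  [∞, -1, -1, ∞, 0]
D(1):
  [0, 11, ∞, ∞, ∞]
  [∞, 0, -2, ∞, ∞]
  [-5, 6, 0, 4, ∞]
  [-2, 9, 17, 0, 16]
  [∞, -1, -1, ∞, 0]
D(2):
  [0, 11, 9, ∞, ∞]
  [∞, 0, -2, ∞, ∞]
  [-5, 6, 0, 4, ∞]
  [-2, 9, 7, 0, 16]
  [∞, -1, -3, ∞, 0]
D(3):
  [0, 11, 9, 13, ∞]
  [-7, 0, -2, 2, ∞]
  [-5, 6, 0, 4, ∞]
  [-2, 9, 7, 0, 16]
  [-8, -1, -3, 1, 0]
D(4):
  [0, 11, 9, 13, 29]
  [-7, 0, -2, 2, 18]
  [-5, 6, 0, 4, 20]
  [-2, 9, 7, 0, 16]
  [-8, -1, -3, 1, 0]
D(5):
  [0, 11, 9, 13, 29]
  [-7, 0, -2, 2, 18]
  [-5, 6, 0, 4, 20]
  [-2, 9, 7, 0, 16]
  [-8, -1, -3, 1, 0]
Answer: W* = [[0, 11, 9, 13, 29], [-7, 0, -2, 2, 18], [-5, 6, 0, 4, 20], [-2, 9, 7, 0, 16], [-8, -1, -3, 1, 0]]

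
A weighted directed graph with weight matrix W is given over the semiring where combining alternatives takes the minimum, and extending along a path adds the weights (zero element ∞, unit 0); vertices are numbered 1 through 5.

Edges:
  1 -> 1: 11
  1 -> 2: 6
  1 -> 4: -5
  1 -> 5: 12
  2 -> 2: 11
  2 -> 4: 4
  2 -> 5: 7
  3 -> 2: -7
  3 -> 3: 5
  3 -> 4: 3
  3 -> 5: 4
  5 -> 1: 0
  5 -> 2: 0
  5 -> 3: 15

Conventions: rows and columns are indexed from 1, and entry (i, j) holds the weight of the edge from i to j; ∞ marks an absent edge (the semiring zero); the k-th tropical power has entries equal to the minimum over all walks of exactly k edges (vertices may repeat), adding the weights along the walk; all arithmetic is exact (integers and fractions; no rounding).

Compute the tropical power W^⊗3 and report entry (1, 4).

W^⊗2:
  [12, 12, 27, 6, 13]
  [7, 7, 22, 15, 18]
  [4, -2, 10, -3, 0]
  [∞, ∞, ∞, ∞, ∞]
  [11, 6, 20, -5, 7]
W^⊗3:
  [13, 13, 28, 7, 19]
  [18, 13, 27, 2, 14]
  [0, 0, 15, -1, 5]
  [∞, ∞, ∞, ∞, ∞]
  [7, 7, 22, 6, 13]
Key observation: the optimum is the walk 1->5->1->4, with weight 12 + 0 + (-5) = 7.
Optimal value attained by: walk 1->5->1->4.
Answer: (W^⊗3)[1][4] = 7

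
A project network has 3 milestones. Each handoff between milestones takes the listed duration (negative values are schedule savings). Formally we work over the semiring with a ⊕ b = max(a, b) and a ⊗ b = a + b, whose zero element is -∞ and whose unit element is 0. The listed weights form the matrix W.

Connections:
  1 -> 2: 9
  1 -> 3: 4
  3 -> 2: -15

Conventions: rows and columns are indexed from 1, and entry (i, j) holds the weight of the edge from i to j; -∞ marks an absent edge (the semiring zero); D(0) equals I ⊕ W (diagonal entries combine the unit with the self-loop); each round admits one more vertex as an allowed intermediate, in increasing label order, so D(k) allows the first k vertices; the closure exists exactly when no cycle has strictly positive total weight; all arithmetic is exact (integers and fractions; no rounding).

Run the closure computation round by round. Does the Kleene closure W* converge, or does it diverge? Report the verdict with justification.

D(0):
  [0, 9, 4]
  [-∞, 0, -∞]
  [-∞, -15, 0]
D(1):
  [0, 9, 4]
  [-∞, 0, -∞]
  [-∞, -15, 0]
D(2):
  [0, 9, 4]
  [-∞, 0, -∞]
  [-∞, -15, 0]
D(3):
  [0, 9, 4]
  [-∞, 0, -∞]
  [-∞, -15, 0]
Key observation: every diagonal entry stays at the unit through all rounds, so no improving cycle exists.
Answer: CONVERGES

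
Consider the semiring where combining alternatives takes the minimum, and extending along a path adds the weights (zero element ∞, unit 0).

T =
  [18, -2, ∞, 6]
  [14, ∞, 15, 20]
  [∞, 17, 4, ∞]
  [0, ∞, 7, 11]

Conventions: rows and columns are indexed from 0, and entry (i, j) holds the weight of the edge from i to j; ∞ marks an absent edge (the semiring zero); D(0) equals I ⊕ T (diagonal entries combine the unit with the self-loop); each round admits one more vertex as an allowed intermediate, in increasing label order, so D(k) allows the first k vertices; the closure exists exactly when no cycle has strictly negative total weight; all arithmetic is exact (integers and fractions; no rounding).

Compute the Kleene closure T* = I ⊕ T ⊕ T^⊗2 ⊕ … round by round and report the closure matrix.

D(0):
  [0, -2, ∞, 6]
  [14, 0, 15, 20]
  [∞, 17, 0, ∞]
  [0, ∞, 7, 0]
D(1):
  [0, -2, ∞, 6]
  [14, 0, 15, 20]
  [∞, 17, 0, ∞]
  [0, -2, 7, 0]
D(2):
  [0, -2, 13, 6]
  [14, 0, 15, 20]
  [31, 17, 0, 37]
  [0, -2, 7, 0]
D(3):
  [0, -2, 13, 6]
  [14, 0, 15, 20]
  [31, 17, 0, 37]
  [0, -2, 7, 0]
D(4):
  [0, -2, 13, 6]
  [14, 0, 15, 20]
  [31, 17, 0, 37]
  [0, -2, 7, 0]
Answer: T* = [[0, -2, 13, 6], [14, 0, 15, 20], [31, 17, 0, 37], [0, -2, 7, 0]]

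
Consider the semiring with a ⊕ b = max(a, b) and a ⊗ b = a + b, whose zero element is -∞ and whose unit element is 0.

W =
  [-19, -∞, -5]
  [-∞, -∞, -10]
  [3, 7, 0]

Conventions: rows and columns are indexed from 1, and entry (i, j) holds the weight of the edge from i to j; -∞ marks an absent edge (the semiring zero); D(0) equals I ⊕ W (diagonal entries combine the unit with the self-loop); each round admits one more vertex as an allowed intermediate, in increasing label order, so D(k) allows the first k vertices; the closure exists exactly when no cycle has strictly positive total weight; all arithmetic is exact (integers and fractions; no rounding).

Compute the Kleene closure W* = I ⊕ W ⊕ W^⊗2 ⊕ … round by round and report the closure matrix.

D(0):
  [0, -∞, -5]
  [-∞, 0, -10]
  [3, 7, 0]
D(1):
  [0, -∞, -5]
  [-∞, 0, -10]
  [3, 7, 0]
D(2):
  [0, -∞, -5]
  [-∞, 0, -10]
  [3, 7, 0]
D(3):
  [0, 2, -5]
  [-7, 0, -10]
  [3, 7, 0]
Answer: W* = [[0, 2, -5], [-7, 0, -10], [3, 7, 0]]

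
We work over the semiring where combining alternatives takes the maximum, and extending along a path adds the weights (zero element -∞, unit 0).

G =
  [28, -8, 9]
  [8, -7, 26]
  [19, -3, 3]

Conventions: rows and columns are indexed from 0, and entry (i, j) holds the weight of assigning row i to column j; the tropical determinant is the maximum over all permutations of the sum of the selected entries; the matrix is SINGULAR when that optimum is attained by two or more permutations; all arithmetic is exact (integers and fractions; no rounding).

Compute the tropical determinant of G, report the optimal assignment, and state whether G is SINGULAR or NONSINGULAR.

σ = (0, 1, 2): 28 + (-7) + 3 = 24
σ = (0, 2, 1): 28 + 26 + (-3) = 51
σ = (1, 0, 2): (-8) + 8 + 3 = 3
σ = (1, 2, 0): (-8) + 26 + 19 = 37
σ = (2, 0, 1): 9 + 8 + (-3) = 14
σ = (2, 1, 0): 9 + (-7) + 19 = 21
Optimal value attained by: σ = (0, 2, 1).
Answer: det⊕(G) = 51; verdict: NONSINGULAR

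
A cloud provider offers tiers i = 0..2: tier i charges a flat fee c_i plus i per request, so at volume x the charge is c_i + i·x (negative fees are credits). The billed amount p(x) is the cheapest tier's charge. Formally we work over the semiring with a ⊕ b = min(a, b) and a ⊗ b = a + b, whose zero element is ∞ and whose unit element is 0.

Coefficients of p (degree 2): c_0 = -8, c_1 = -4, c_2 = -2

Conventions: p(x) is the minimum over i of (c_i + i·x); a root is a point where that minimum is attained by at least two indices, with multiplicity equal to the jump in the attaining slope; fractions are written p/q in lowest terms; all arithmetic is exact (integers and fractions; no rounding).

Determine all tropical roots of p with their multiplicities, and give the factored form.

hull edge (i=0, c=-8) to (i=2, c=-2): slope 3, span 2
Factored form: p(x) = -2 ⊗ (x ⊕ (-3)) ⊗ (x ⊕ (-3))
Answer: roots = -3 (mult 2)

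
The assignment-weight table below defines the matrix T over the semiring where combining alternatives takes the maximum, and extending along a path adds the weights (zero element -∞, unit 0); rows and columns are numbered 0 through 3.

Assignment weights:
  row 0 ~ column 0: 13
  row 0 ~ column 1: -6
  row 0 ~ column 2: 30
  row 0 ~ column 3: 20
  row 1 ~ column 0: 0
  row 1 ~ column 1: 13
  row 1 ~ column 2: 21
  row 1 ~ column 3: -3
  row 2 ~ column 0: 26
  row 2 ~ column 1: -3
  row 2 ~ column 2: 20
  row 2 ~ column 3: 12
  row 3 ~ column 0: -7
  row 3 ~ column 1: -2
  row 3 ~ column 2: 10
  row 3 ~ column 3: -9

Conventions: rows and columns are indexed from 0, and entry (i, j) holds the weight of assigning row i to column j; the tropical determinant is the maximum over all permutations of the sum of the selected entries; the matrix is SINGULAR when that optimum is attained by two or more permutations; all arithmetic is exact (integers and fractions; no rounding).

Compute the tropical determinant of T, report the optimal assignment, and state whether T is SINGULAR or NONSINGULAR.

σ = (0, 1, 2, 3): 13 + 13 + 20 + (-9) = 37
σ = (0, 1, 3, 2): 13 + 13 + 12 + 10 = 48
σ = (0, 2, 1, 3): 13 + 21 + (-3) + (-9) = 22
σ = (0, 2, 3, 1): 13 + 21 + 12 + (-2) = 44
σ = (0, 3, 1, 2): 13 + (-3) + (-3) + 10 = 17
σ = (0, 3, 2, 1): 13 + (-3) + 20 + (-2) = 28
σ = (1, 0, 2, 3): (-6) + 0 + 20 + (-9) = 5
σ = (1, 0, 3, 2): (-6) + 0 + 12 + 10 = 16
σ = (1, 2, 0, 3): (-6) + 21 + 26 + (-9) = 32
σ = (1, 2, 3, 0): (-6) + 21 + 12 + (-7) = 20
σ = (1, 3, 0, 2): (-6) + (-3) + 26 + 10 = 27
σ = (1, 3, 2, 0): (-6) + (-3) + 20 + (-7) = 4
σ = (2, 0, 1, 3): 30 + 0 + (-3) + (-9) = 18
σ = (2, 0, 3, 1): 30 + 0 + 12 + (-2) = 40
σ = (2, 1, 0, 3): 30 + 13 + 26 + (-9) = 60
σ = (2, 1, 3, 0): 30 + 13 + 12 + (-7) = 48
σ = (2, 3, 0, 1): 30 + (-3) + 26 + (-2) = 51
σ = (2, 3, 1, 0): 30 + (-3) + (-3) + (-7) = 17
σ = (3, 0, 1, 2): 20 + 0 + (-3) + 10 = 27
σ = (3, 0, 2, 1): 20 + 0 + 20 + (-2) = 38
σ = (3, 1, 0, 2): 20 + 13 + 26 + 10 = 69
σ = (3, 1, 2, 0): 20 + 13 + 20 + (-7) = 46
σ = (3, 2, 0, 1): 20 + 21 + 26 + (-2) = 65
σ = (3, 2, 1, 0): 20 + 21 + (-3) + (-7) = 31
Optimal value attained by: σ = (3, 1, 0, 2).
Answer: det⊕(T) = 69; verdict: NONSINGULAR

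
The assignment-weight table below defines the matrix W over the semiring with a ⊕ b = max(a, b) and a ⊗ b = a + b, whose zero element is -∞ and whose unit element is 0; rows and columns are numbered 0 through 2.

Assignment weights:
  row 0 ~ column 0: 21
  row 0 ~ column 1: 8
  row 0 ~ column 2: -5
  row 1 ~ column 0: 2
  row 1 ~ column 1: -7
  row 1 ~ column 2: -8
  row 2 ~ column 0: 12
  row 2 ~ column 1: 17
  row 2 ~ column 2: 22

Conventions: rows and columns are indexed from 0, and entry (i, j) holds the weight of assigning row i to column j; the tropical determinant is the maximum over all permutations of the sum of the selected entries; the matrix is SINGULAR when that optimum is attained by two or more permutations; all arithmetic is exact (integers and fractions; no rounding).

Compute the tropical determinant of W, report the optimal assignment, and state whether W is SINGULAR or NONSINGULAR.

σ = (0, 1, 2): 21 + (-7) + 22 = 36
σ = (0, 2, 1): 21 + (-8) + 17 = 30
σ = (1, 0, 2): 8 + 2 + 22 = 32
σ = (1, 2, 0): 8 + (-8) + 12 = 12
σ = (2, 0, 1): (-5) + 2 + 17 = 14
σ = (2, 1, 0): (-5) + (-7) + 12 = 0
Optimal value attained by: σ = (0, 1, 2).
Answer: det⊕(W) = 36; verdict: NONSINGULAR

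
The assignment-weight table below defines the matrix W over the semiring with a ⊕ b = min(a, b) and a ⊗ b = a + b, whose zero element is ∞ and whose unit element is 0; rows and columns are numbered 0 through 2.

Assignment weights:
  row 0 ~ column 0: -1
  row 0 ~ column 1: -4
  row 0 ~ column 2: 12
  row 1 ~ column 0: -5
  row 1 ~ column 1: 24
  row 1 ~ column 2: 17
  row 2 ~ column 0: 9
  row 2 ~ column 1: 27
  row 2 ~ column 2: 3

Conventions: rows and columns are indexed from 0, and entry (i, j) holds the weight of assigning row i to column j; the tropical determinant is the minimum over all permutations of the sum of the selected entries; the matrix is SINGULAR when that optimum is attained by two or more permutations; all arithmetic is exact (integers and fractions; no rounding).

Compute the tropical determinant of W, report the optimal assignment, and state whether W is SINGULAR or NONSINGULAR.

σ = (0, 1, 2): (-1) + 24 + 3 = 26
σ = (0, 2, 1): (-1) + 17 + 27 = 43
σ = (1, 0, 2): (-4) + (-5) + 3 = -6
σ = (1, 2, 0): (-4) + 17 + 9 = 22
σ = (2, 0, 1): 12 + (-5) + 27 = 34
σ = (2, 1, 0): 12 + 24 + 9 = 45
Optimal value attained by: σ = (1, 0, 2).
Answer: det⊕(W) = -6; verdict: NONSINGULAR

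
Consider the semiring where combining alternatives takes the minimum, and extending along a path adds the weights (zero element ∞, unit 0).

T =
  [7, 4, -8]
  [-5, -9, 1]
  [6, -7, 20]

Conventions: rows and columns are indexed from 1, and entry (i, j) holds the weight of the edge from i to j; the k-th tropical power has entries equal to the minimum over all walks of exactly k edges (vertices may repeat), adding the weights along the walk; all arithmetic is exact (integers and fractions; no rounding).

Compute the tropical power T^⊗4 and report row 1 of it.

T^⊗2:
  [-2, -15, -1]
  [-14, -18, -13]
  [-12, -16, -6]
T^⊗3:
  [-20, -24, -14]
  [-23, -27, -22]
  [-21, -25, -20]
T^⊗4:
  [-29, -33, -28]
  [-32, -36, -31]
  [-30, -34, -29]
Answer: row 1 of T^⊗4 = [-29, -33, -28]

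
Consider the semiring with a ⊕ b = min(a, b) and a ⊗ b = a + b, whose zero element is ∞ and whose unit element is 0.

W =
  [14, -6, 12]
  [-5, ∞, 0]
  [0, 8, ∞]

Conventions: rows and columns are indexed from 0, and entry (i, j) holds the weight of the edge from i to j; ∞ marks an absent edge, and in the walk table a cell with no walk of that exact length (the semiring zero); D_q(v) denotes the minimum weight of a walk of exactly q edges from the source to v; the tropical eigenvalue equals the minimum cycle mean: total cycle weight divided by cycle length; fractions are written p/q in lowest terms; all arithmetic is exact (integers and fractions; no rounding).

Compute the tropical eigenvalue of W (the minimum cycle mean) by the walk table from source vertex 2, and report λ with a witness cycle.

q=0: [∞, ∞, 0]
q=1: [0, 8, ∞]
q=2: [3, -6, 8]
q=3: [-11, -3, -6]
Optimal cycle mean attained by: cycle 0->1->0, total (-6) + (-5), length 2.
Answer: λ = -11/2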